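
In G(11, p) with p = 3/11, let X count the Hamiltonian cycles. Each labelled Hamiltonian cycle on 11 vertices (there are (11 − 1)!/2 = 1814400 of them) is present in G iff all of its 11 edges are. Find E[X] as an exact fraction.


K_11 has (11 − 1)!/2 = 1814400 labelled Hamiltonian cycles.
For each such Hamiltonian cycle H, let X_H = 1 if all 11 edges of H are present in G. Then P[X_H = 1] = p^{11} = (3/11)^{11} = 177147/285311670611.
By linearity of expectation: E[X] = Σ_H E[X_H] = 1814400 · p^{11} = 1814400 · 177147/285311670611 = 321415516800/285311670611.
Numerically: E[X] ≈ 1.1265.

E[X] = 1814400 · (3/11)^{11} = 321415516800/285311670611 ≈ 1.1265.


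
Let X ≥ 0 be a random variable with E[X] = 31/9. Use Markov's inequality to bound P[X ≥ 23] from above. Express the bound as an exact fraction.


μ = E[X] = 31/9, a = 23.
Markov: P[X ≥ 23] ≤ μ/a = (31/9)/23 = 31/207.
Numerically: ≈ 0.14976.
(Since a = 23 > μ = 3.44444, the bound 31/207 is < 1 and informative.)

P[X ≥ 23] ≤ 31/207 ≈ 0.14976.


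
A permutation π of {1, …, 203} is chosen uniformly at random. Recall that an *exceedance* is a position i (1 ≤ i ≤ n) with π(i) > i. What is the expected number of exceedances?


Write X = Σ_{i=1}^{203} X_i, where X_i = 1_{π(i) > i}.
For each fixed i, π(i) is uniform over {1, …, 203} (marginal of a uniform permutation), so P[π(i) > i] = (n − i)/n. Summing: Σ_{i=1}^{203} (n − i)/n = (0 + 1 + … + 202)/203 = 203(203 − 1)/(2·203) = (203 − 1)/2.
Hence E[X] = Σ_{i=1}^{203} (203 − i)/203 = 101 ≈ 101.00000.

E[X] = 101 = 101.00000.


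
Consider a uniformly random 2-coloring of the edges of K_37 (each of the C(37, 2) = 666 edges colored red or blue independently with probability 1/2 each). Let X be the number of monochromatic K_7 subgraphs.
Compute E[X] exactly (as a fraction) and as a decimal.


Let X = Σ_S X_S over the C(37, 7) = 10295472 subsets S of size 7, where X_S = 1 if the K_7 on S is monochromatic.
For a fixed S, the K_7 on S has C(7, 2) = 21 edges. P[all 21 edges red] = (1/2)^21, and likewise for blue, so P[monochromatic] = 2·(1/2)^21 = 2^{1 − 21} = 1/1048576.
Summing: E[X] = C(37, 7) · 2^{1 − 21} = 10295472 · 1/1048576 = 643467/65536.
Numerically: E[X] ≈ 9.819.

E[X] = C(37,7)·2^(1−C(7,2)) = 643467/65536 ≈ 9.819.


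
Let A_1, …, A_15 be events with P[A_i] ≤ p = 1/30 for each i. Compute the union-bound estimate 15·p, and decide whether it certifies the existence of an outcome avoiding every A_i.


Union bound: P[∪_{i=1}^{15} A_i] ≤ Σ_i P[A_i] ≤ 15·p = 15·(1/30) = 1/2.
Numerically: 1/2 ≈ 0.5000.
Is 1/2 < 1? YES.
Since P[∪ A_i] ≤ 1/2 < 1, the complement has P[∩ A_i^c] ≥ 1 − 1/2 = 1/2 > 0, so some outcome avoids every A_i.

15·p = 1/2 ≈ 0.5000; existence CERTIFIED by the union bound.


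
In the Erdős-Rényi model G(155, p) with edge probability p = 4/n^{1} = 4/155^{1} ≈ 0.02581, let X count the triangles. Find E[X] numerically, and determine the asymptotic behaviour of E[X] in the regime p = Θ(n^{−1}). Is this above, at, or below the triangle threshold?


Number of potential triangles: C(155, 3) = 608685.
Each occurs with probability p³ ≈ (0.02581)³ ≈ 1.718640e-05.
By linearity: E[X] = C(155, 3)·p³ ≈ 608685 · 1.718640e-05 ≈ 10.4611.
Here α = 1, so p = 4/n is exactly at the triangle threshold p ~ 1/n. Asymptotically E[X] → c³/6 = 4³/6 = 32/3 ≈ 10.6667, a bounded constant. In this regime the triangle count is asymptotically Poisson(c³/6).

E[X] ≈ 10.4611; in regime p = Θ(1/n^{1}) E[X] stays bounded (at the triangle threshold p ~ 1/n).


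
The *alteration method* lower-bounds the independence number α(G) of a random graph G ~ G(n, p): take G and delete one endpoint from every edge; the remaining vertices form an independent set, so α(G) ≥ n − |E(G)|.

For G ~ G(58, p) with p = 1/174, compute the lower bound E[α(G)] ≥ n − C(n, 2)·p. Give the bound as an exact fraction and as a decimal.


E[|E(G)|] = C(58, 2)·p = 1653 · (1/174) = 19/2.
E[α(G)] ≥ n − E[|E(G)|] = 58 − 19/2 = 97/2.
Numerically: ≈ 48.500000.
(This is only a lower bound; the true E[α(G)] may be larger.)

E[α(G)] ≥ 97/2 ≈ 48.500000.


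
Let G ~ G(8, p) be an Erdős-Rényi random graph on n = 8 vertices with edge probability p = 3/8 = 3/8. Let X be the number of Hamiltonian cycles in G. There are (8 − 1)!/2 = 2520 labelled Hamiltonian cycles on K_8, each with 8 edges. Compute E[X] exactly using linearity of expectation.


K_8 has (8 − 1)!/2 = 2520 labelled Hamiltonian cycles.
For each such Hamiltonian cycle H, let X_H = 1 if all 8 edges of H are present in G. Then P[X_H = 1] = p^{8} = (3/8)^{8} = 6561/16777216.
By linearity: E[X] = Σ_H E[X_H] = 2520 · p^{8} = 2520 · 6561/16777216 = 2066715/2097152.
Numerically: E[X] ≈ 0.98549.

E[X] = 2520 · (3/8)^{8} = 2066715/2097152 ≈ 0.98549.


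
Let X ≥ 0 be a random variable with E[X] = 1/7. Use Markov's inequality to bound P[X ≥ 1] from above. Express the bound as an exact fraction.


μ = E[X] = 1/7, a = 1.
Markov: P[X ≥ 1] ≤ μ/a = (1/7)/1 = 1/7.
Numerically: ≈ 0.142857.
(Since a = 1 > μ = 0.142857, the bound 1/7 is < 1 and informative.)

P[X ≥ 1] ≤ 1/7 ≈ 0.142857.


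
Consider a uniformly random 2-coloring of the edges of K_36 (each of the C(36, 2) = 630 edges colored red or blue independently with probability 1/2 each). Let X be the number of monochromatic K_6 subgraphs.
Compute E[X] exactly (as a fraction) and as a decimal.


Let X = Σ_S X_S over the C(36, 6) = 1947792 subsets S of size 6, where X_S = 1 if the K_6 on S is monochromatic.
For a fixed S, the K_6 on S has C(6, 2) = 15 edges. P[all 15 edges red] = (1/2)^15, and likewise for blue, so P[monochromatic] = 2·(1/2)^15 = 2^{1 − 15} = 1/16384.
By linearity: E[X] = C(36, 6) · 2^{1 − 15} = 1947792 · 1/16384 = 121737/1024.
Numerically: E[X] ≈ 118.884.

E[X] = C(36,6)·2^(1−C(6,2)) = 121737/1024 ≈ 118.884.


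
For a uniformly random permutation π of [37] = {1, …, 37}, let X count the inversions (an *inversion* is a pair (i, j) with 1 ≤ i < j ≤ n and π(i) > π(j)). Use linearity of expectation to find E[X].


Write X = Σ X_I over the C(37, 2) = 666 pairs i < j, with X_I the indicator of one inversion.
There are 666 indicators.
For each fixed pair i < j, the values π(i) and π(j) are two distinct elements of {1, …, 37} in uniformly random order; by symmetry P[π(i) > π(j)] = 1/2.
By linearity: E[X] = 666 · (1/2) = C(37, 2) · (1/2) = 666/2 = 333 ≈ 333.000.

E[X] = 333 = 333.000.


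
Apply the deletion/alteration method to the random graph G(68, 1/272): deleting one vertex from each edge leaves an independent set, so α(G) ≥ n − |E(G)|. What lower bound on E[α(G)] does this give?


E[|E(G)|] = C(68, 2)·p = 2278 · (1/272) = 67/8.
E[α(G)] ≥ n − E[|E(G)|] = 68 − 67/8 = 477/8.
Numerically: ≈ 59.625.
(This is only a lower bound; the true E[α(G)] may be larger.)

E[α(G)] ≥ 477/8 ≈ 59.625.


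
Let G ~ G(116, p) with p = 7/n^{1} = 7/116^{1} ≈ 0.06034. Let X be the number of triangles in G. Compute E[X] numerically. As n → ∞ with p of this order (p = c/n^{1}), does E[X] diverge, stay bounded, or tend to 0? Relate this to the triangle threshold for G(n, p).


Number of potential triangles: C(116, 3) = 253460.
Each occurs with probability p³ ≈ (0.06034)³ ≈ 2.197456e-04.
By linearity: E[X] = C(116, 3)·p³ ≈ 253460 · 2.197456e-04 ≈ 55.6967.
Here α = 1, so p = 7/n is exactly at the triangle threshold p ~ 1/n. Asymptotically E[X] → c³/6 = 7³/6 = 343/6 ≈ 57.1667, a bounded constant. In this regime the triangle count is asymptotically Poisson(c³/6).

E[X] ≈ 55.6967; in regime p = Θ(1/n^{1}) E[X] stays bounded (at the triangle threshold p ~ 1/n).


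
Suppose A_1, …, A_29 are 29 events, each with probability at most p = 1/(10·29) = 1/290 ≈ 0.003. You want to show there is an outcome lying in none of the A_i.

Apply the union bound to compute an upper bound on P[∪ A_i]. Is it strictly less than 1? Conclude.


Union bound: P[∪_{i=1}^{29} A_i] ≤ Σ_i P[A_i] ≤ 29·p = 29·(1/290) = 1/10.
Numerically: 1/10 ≈ 0.100.
Is 1/10 < 1? YES.
Since P[∪ A_i] ≤ 1/10 < 1, the complement has P[∩ A_i^c] ≥ 1 − 1/10 = 9/10 > 0, so some outcome avoids every A_i.

29·p = 1/10 ≈ 0.100; existence CERTIFIED by the union bound.


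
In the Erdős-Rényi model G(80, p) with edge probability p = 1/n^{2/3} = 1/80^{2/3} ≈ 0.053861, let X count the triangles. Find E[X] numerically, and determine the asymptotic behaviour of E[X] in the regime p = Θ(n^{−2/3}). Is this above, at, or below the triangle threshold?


Number of potential triangles: C(80, 3) = 82160.
Each occurs with probability p³ ≈ (0.053861)³ ≈ 1.5625000e-04.
By linearity: E[X] = C(80, 3)·p³ ≈ 82160 · 1.5625000e-04 ≈ 12.83750.
Since α = 2/3 < 1, p = c/n^{2/3} ≫ 1/n is above the triangle threshold p ~ 1/n. Asymptotically E[X] ~ (c³/6)·n^{3(1−α)} = (1³/6)·n^{1} → ∞; triangles are abundant w.h.p.

E[X] ≈ 12.83750; in regime p = Θ(1/n^{2/3}) E[X] diverges (above the triangle threshold p ~ 1/n).


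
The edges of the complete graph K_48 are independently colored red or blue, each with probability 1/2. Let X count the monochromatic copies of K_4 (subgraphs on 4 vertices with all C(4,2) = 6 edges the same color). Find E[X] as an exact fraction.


Let X = Σ_S X_S over the C(48, 4) = 194580 subsets S of size 4, where X_S = 1 if the K_4 on S is monochromatic.
For a fixed S, the K_4 on S has C(4, 2) = 6 edges. P[all 6 edges red] = (1/2)^6, and likewise for blue, so P[monochromatic] = 2·(1/2)^6 = 2^{1 − 6} = 1/32.
By linearity: E[X] = C(48, 4) · 2^{1 − 6} = 194580 · 1/32 = 48645/8.
Numerically: E[X] ≈ 6080.625000.

E[X] = C(48,4)·2^(1−C(4,2)) = 48645/8 ≈ 6080.625000.


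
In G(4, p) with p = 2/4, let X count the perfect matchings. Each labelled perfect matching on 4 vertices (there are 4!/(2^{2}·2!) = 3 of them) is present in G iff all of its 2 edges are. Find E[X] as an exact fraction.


K_4 has 4!/(2^{2}·2!) = 3 labelled perfect matchings.
For each such perfect matching H, let X_H = 1 if all 2 edges of H are present in G. Then P[X_H = 1] = p^{2} = (1/2)^{2} = 1/4.
Summing the indicators: E[X] = Σ_H E[X_H] = 3 · p^{2} = 3 · 1/4 = 3/4.
Numerically: E[X] ≈ 0.75.

E[X] = 3 · (1/2)^{2} = 3/4 ≈ 0.75.


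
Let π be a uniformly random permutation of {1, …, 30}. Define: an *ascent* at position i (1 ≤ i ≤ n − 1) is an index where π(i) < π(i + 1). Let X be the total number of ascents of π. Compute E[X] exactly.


Write X = Σ X_I over i = 1, …, 29, with X_I the indicator of one ascent.
There are 29 indicators.
For each fixed i, the pair (π(i), π(i+1)) is a uniformly random ordered pair of distinct values from {1, …, 30}; by symmetry P[π(i) < π(i+1)] = 1/2.
By linearity: E[X] = 29 · (1/2) = (30 − 1) · (1/2) = 29/2 ≈ 14.500.

E[X] = 29/2 = 14.500.


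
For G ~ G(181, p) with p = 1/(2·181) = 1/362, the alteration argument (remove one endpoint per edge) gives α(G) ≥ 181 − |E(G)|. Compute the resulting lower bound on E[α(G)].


E[|E(G)|] = C(181, 2)·p = 16290 · (1/362) = 45.
E[α(G)] ≥ n − E[|E(G)|] = 181 − 45 = 136.
Numerically: ≈ 136.00000.
(This is only a lower bound; the true E[α(G)] may be larger.)

E[α(G)] ≥ 136 ≈ 136.00000.


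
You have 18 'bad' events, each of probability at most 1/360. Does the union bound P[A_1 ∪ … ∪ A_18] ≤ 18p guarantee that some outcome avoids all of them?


Union bound: P[∪_{i=1}^{18} A_i] ≤ Σ_i P[A_i] ≤ 18·p = 18·(1/360) = 1/20.
Numerically: 1/20 ≈ 0.050000.
Is 1/20 < 1? YES.
Since P[∪ A_i] ≤ 1/20 < 1, the complement has P[∩ A_i^c] ≥ 1 − 1/20 = 19/20 > 0, so some outcome avoids every A_i.

18·p = 1/20 ≈ 0.050000; existence CERTIFIED by the union bound.


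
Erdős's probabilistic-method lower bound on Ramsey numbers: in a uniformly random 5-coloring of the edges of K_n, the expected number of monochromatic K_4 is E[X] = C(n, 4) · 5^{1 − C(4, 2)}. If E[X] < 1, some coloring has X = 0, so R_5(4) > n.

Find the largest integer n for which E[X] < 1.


We need C(n, 4) · 5^{1 − 6} < 1, i.e. C(n, 4) < 5^{6 − 1} = 3125.
Check values of n near the boundary:
  n = 13: C(13, 4) = 715; 715 < 3125? YES
  n = 14: C(14, 4) = 1001; 1001 < 3125? YES
  n = 15: C(15, 4) = 1365; 1365 < 3125? YES
  n = 16: C(16, 4) = 1820; 1820 < 3125? YES
  n = 17: C(17, 4) = 2380; 2380 < 3125? YES
  n = 18: C(18, 4) = 3060; 3060 < 3125? YES
  n = 19: C(19, 4) = 3876; 3876 < 3125? NO
  n = 20: C(20, 4) = 4845; 4845 < 3125? NO
The largest n with C(n, 4) < 3125 is n = 18 (where E[X] = 612/625 ≈ 0.9792000). Hence R_5(4) > 18, i.e. R_5(4) ≥ 19.

Largest n = 18; hence R_5(4) > 18.


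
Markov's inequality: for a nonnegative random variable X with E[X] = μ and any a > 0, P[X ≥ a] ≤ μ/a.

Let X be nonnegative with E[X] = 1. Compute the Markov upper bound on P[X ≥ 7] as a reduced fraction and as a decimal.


μ = E[X] = 1, a = 7.
Markov: P[X ≥ 7] ≤ μ/a = (1)/7 = 1/7.
Numerically: ≈ 0.143.
(Since a = 7 > μ = 1.000, the bound 1/7 is < 1 and informative.)

P[X ≥ 7] ≤ 1/7 ≈ 0.143.


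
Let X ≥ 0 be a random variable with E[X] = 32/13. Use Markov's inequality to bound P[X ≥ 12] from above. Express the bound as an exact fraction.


μ = E[X] = 32/13, a = 12.
Markov: P[X ≥ 12] ≤ μ/a = (32/13)/12 = 8/39.
Numerically: ≈ 0.2051.
(Since a = 12 > μ = 2.4615, the bound 8/39 is < 1 and informative.)

P[X ≥ 12] ≤ 8/39 ≈ 0.2051.


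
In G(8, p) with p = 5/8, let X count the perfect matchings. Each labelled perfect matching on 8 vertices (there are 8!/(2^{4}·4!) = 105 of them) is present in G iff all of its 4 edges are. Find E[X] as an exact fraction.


K_8 has 8!/(2^{4}·4!) = 105 labelled perfect matchings.
For each such perfect matching H, let X_H = 1 if all 4 edges of H are present in G. Then P[X_H = 1] = p^{4} = (5/8)^{4} = 625/4096.
By linearity: E[X] = Σ_H E[X_H] = 105 · p^{4} = 105 · 625/4096 = 65625/4096.
Numerically: E[X] ≈ 16.0217.

E[X] = 105 · (5/8)^{4} = 65625/4096 ≈ 16.0217.


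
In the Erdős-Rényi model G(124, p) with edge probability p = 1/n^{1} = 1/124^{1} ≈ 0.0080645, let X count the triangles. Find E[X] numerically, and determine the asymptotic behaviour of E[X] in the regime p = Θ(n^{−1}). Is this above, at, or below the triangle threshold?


Number of potential triangles: C(124, 3) = 310124.
Each occurs with probability p³ ≈ (0.0080645)³ ≈ 5.2448726e-07.
By linearity: E[X] = C(124, 3)·p³ ≈ 310124 · 5.2448726e-07 ≈ 0.16266.
Here α = 1, so p = 1/n is exactly at the triangle threshold p ~ 1/n. Asymptotically E[X] → c³/6 = 1³/6 = 1/6 ≈ 0.16667, a bounded constant. In this regime the triangle count is asymptotically Poisson(c³/6).

E[X] ≈ 0.16266; in regime p = Θ(1/n^{1}) E[X] stays bounded (at the triangle threshold p ~ 1/n).


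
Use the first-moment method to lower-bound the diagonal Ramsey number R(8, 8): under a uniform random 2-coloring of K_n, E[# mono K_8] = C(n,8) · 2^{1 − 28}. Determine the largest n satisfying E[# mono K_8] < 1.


We need C(n, 8) · 2^{1 − 28} < 1, i.e. C(n, 8) < 2^{28 − 1} = 134217728.
Check values of n near the boundary:
  n = 38: C(38, 8) = 48903492; 48903492 < 134217728? YES
  n = 39: C(39, 8) = 61523748; 61523748 < 134217728? YES
  n = 40: C(40, 8) = 76904685; 76904685 < 134217728? YES
  n = 41: C(41, 8) = 95548245; 95548245 < 134217728? YES
  n = 42: C(42, 8) = 118030185; 118030185 < 134217728? YES
  n = 43: C(43, 8) = 145008513; 145008513 < 134217728? NO
The largest n with C(n, 8) < 134217728 is n = 42 (where E[X] = 118030185/134217728 ≈ 0.8794). Hence R(8, 8) > 42, i.e. R(8, 8) ≥ 43.

Largest n = 42; hence R(8, 8) > 42.


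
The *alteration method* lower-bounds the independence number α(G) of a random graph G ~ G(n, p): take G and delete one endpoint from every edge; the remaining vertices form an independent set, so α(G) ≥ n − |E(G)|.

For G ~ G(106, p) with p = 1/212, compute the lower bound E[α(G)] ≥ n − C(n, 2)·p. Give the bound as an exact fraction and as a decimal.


E[|E(G)|] = C(106, 2)·p = 5565 · (1/212) = 105/4.
E[α(G)] ≥ n − E[|E(G)|] = 106 − 105/4 = 319/4.
Numerically: ≈ 79.75000.
(This is only a lower bound; the true E[α(G)] may be larger.)

E[α(G)] ≥ 319/4 ≈ 79.75000.


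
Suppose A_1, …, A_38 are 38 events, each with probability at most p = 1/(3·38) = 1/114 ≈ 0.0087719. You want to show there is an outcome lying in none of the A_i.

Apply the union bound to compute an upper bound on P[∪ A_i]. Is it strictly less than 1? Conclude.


Union bound: P[∪_{i=1}^{38} A_i] ≤ Σ_i P[A_i] ≤ 38·p = 38·(1/114) = 1/3.
Numerically: 1/3 ≈ 0.3333333.
Is 1/3 < 1? YES.
Since P[∪ A_i] ≤ 1/3 < 1, the complement has P[∩ A_i^c] ≥ 1 − 1/3 = 2/3 > 0, so some outcome avoids every A_i.

38·p = 1/3 ≈ 0.3333333; existence CERTIFIED by the union bound.


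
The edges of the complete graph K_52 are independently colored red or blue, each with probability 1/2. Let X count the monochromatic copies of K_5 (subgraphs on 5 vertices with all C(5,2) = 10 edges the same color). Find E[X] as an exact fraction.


Let X = Σ_S X_S over the C(52, 5) = 2598960 subsets S of size 5, where X_S = 1 if the K_5 on S is monochromatic.
For a fixed S, the K_5 on S has C(5, 2) = 10 edges. P[all 10 edges red] = (1/2)^10, and likewise for blue, so P[monochromatic] = 2·(1/2)^10 = 2^{1 − 10} = 1/512.
By linearity of expectation: E[X] = C(52, 5) · 2^{1 − 10} = 2598960 · 1/512 = 162435/32.
Numerically: E[X] ≈ 5076.09375.

E[X] = C(52,5)·2^(1−C(5,2)) = 162435/32 ≈ 5076.09375.


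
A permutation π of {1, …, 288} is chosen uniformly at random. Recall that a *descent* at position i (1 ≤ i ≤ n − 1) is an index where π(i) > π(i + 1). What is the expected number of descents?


Write X = Σ X_I over i = 1, …, 287, with X_I the indicator of one descent.
There are 287 indicators.
For each fixed i, the pair (π(i), π(i+1)) is a uniformly random ordered pair of distinct values from {1, …, 288}; by symmetry P[π(i) > π(i+1)] = 1/2.
By linearity: E[X] = 287 · (1/2) = (288 − 1) · (1/2) = 287/2 ≈ 143.500000.

E[X] = 287/2 = 143.500000.


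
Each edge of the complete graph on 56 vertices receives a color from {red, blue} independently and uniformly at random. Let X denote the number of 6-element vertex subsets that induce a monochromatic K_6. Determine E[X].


Let X = Σ_S X_S over the C(56, 6) = 32468436 subsets S of size 6, where X_S = 1 if the K_6 on S is monochromatic.
For a fixed S, the K_6 on S has C(6, 2) = 15 edges. P[all 15 edges red] = (1/2)^15, and likewise for blue, so P[monochromatic] = 2·(1/2)^15 = 2^{1 − 15} = 1/16384.
Summing: E[X] = C(56, 6) · 2^{1 − 15} = 32468436 · 1/16384 = 8117109/4096.
Numerically: E[X] ≈ 1981.7161.

E[X] = C(56,6)·2^(1−C(6,2)) = 8117109/4096 ≈ 1981.7161.


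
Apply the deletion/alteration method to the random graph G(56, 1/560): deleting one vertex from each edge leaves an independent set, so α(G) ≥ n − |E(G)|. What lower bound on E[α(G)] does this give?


E[|E(G)|] = C(56, 2)·p = 1540 · (1/560) = 11/4.
E[α(G)] ≥ n − E[|E(G)|] = 56 − 11/4 = 213/4.
Numerically: ≈ 53.25000.
(This is only a lower bound; the true E[α(G)] may be larger.)

E[α(G)] ≥ 213/4 ≈ 53.25000.


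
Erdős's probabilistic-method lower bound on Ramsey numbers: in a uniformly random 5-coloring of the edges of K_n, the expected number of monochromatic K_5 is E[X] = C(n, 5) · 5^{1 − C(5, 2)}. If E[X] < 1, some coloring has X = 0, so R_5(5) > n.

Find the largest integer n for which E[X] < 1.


We need C(n, 5) · 5^{1 − 10} < 1, i.e. C(n, 5) < 5^{10 − 1} = 1953125.
Check values of n near the boundary:
  n = 44: C(44, 5) = 1086008; 1086008 < 1953125? YES
  n = 45: C(45, 5) = 1221759; 1221759 < 1953125? YES
  n = 46: C(46, 5) = 1370754; 1370754 < 1953125? YES
  n = 47: C(47, 5) = 1533939; 1533939 < 1953125? YES
  n = 48: C(48, 5) = 1712304; 1712304 < 1953125? YES
  n = 49: C(49, 5) = 1906884; 1906884 < 1953125? YES
  n = 50: C(50, 5) = 2118760; 2118760 < 1953125? NO
The largest n with C(n, 5) < 1953125 is n = 49 (where E[X] = 1906884/1953125 ≈ 0.976). Hence R_5(5) > 49, i.e. R_5(5) ≥ 50.

Largest n = 49; hence R_5(5) > 49.


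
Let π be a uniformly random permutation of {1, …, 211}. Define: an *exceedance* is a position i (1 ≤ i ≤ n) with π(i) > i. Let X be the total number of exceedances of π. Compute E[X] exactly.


Write X = Σ_{i=1}^{211} X_i, where X_i = 1_{π(i) > i}.
For each fixed i, π(i) is uniform over {1, …, 211} (marginal of a uniform permutation), so P[π(i) > i] = (n − i)/n. Summing: Σ_{i=1}^{211} (n − i)/n = (0 + 1 + … + 210)/211 = 211(211 − 1)/(2·211) = (211 − 1)/2.
Hence E[X] = Σ_{i=1}^{211} (211 − i)/211 = 105 ≈ 105.0000.

E[X] = 105 = 105.0000.


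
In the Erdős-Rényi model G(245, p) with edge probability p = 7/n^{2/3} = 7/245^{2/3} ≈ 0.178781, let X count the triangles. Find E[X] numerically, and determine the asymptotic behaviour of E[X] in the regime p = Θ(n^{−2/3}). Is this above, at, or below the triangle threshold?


Number of potential triangles: C(245, 3) = 2421090.
Each occurs with probability p³ ≈ (0.178781)³ ≈ 5.71428571e-03.
By linearity: E[X] = C(245, 3)·p³ ≈ 2421090 · 5.71428571e-03 ≈ 13834.800000.
Since α = 2/3 < 1, p = c/n^{2/3} ≫ 1/n is above the triangle threshold p ~ 1/n. Asymptotically E[X] ~ (c³/6)·n^{3(1−α)} = (7³/6)·n^{1} → ∞; triangles are abundant w.h.p.

E[X] ≈ 13834.800000; in regime p = Θ(1/n^{2/3}) E[X] diverges (above the triangle threshold p ~ 1/n).


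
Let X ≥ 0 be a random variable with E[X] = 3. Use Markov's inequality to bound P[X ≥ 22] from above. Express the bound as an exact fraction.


μ = E[X] = 3, a = 22.
Markov: P[X ≥ 22] ≤ μ/a = (3)/22 = 3/22.
Numerically: ≈ 0.136.
(Since a = 22 > μ = 3.000, the bound 3/22 is < 1 and informative.)

P[X ≥ 22] ≤ 3/22 ≈ 0.136.


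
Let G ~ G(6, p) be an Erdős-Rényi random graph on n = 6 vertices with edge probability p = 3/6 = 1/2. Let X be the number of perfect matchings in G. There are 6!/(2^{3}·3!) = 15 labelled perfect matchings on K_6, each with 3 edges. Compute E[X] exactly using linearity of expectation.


K_6 has 6!/(2^{3}·3!) = 15 labelled perfect matchings.
For each such perfect matching H, let X_H = 1 if all 3 edges of H are present in G. Then P[X_H = 1] = p^{3} = (1/2)^{3} = 1/8.
By linearity: E[X] = Σ_H E[X_H] = 15 · p^{3} = 15 · 1/8 = 15/8.
Numerically: E[X] ≈ 1.875.

E[X] = 15 · (1/2)^{3} = 15/8 ≈ 1.875.


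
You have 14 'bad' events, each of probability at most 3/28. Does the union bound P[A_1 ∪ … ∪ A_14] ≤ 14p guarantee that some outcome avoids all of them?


Union bound: P[∪_{i=1}^{14} A_i] ≤ Σ_i P[A_i] ≤ 14·p = 14·(3/28) = 3/2.
Numerically: 3/2 ≈ 1.5000000.
Is 3/2 < 1? NO.
Since the bound 3/2 is ≥ 1, the union bound is uninformative here; it does NOT by itself certify existence.

14·p = 3/2 ≈ 1.5000000; existence NOT certified by the union bound.


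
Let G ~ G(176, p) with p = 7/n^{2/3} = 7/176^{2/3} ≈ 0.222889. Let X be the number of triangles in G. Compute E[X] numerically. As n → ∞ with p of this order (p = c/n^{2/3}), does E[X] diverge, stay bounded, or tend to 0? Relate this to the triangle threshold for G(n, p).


Number of potential triangles: C(176, 3) = 893200.
Each occurs with probability p³ ≈ (0.222889)³ ≈ 1.10730888e-02.
By linearity: E[X] = C(176, 3)·p³ ≈ 893200 · 1.10730888e-02 ≈ 9890.482955.
Since α = 2/3 < 1, p = c/n^{2/3} ≫ 1/n is above the triangle threshold p ~ 1/n. Asymptotically E[X] ~ (c³/6)·n^{3(1−α)} = (7³/6)·n^{1} → ∞; triangles are abundant w.h.p.

E[X] ≈ 9890.482955; in regime p = Θ(1/n^{2/3}) E[X] diverges (above the triangle threshold p ~ 1/n).


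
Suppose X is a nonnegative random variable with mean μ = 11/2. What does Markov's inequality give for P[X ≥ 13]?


μ = E[X] = 11/2, a = 13.
Markov: P[X ≥ 13] ≤ μ/a = (11/2)/13 = 11/26.
Numerically: ≈ 0.423077.
(Since a = 13 > μ = 5.500000, the bound 11/26 is < 1 and informative.)

P[X ≥ 13] ≤ 11/26 ≈ 0.423077.


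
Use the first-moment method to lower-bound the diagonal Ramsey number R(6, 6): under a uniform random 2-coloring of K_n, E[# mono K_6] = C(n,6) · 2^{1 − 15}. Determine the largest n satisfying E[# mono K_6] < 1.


We need C(n, 6) · 2^{1 − 15} < 1, i.e. C(n, 6) < 2^{15 − 1} = 16384.
Check values of n near the boundary:
  n = 16: C(16, 6) = 8008; 8008 < 16384? YES
  n = 17: C(17, 6) = 12376; 12376 < 16384? YES
  n = 18: C(18, 6) = 18564; 18564 < 16384? NO
The largest n with C(n, 6) < 16384 is n = 17 (where E[X] = 1547/2048 ≈ 0.7553711). Hence R(6, 6) > 17, i.e. R(6, 6) ≥ 18.

Largest n = 17; hence R(6, 6) > 17.


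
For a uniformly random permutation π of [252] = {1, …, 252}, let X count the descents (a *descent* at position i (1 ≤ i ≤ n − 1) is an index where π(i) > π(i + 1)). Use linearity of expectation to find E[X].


Write X = Σ X_I over i = 1, …, 251, with X_I the indicator of one descent.
There are 251 indicators.
For each fixed i, the pair (π(i), π(i+1)) is a uniformly random ordered pair of distinct values from {1, …, 252}; by symmetry P[π(i) > π(i+1)] = 1/2.
By linearity: E[X] = 251 · (1/2) = (252 − 1) · (1/2) = 251/2 ≈ 125.50000.

E[X] = 251/2 = 125.50000.


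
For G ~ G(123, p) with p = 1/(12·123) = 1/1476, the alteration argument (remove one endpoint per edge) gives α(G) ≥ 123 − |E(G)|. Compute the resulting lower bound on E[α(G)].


E[|E(G)|] = C(123, 2)·p = 7503 · (1/1476) = 61/12.
E[α(G)] ≥ n − E[|E(G)|] = 123 − 61/12 = 1415/12.
Numerically: ≈ 117.91667.
(This is only a lower bound; the true E[α(G)] may be larger.)

E[α(G)] ≥ 1415/12 ≈ 117.91667.


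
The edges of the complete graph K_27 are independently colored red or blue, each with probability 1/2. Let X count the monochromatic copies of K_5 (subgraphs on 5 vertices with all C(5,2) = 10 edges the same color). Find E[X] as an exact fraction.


Let X = Σ_S X_S over the C(27, 5) = 80730 subsets S of size 5, where X_S = 1 if the K_5 on S is monochromatic.
For a fixed S, the K_5 on S has C(5, 2) = 10 edges. P[all 10 edges red] = (1/2)^10, and likewise for blue, so P[monochromatic] = 2·(1/2)^10 = 2^{1 − 10} = 1/512.
Summing: E[X] = C(27, 5) · 2^{1 − 10} = 80730 · 1/512 = 40365/256.
Numerically: E[X] ≈ 157.676.

E[X] = C(27,5)·2^(1−C(5,2)) = 40365/256 ≈ 157.676.


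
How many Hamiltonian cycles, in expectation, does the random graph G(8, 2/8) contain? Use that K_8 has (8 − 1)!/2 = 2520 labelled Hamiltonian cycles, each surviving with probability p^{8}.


K_8 has (8 − 1)!/2 = 2520 labelled Hamiltonian cycles.
For each such Hamiltonian cycle H, let X_H = 1 if all 8 edges of H are present in G. Then P[X_H = 1] = p^{8} = (1/4)^{8} = 1/65536.
Summing the indicators: E[X] = Σ_H E[X_H] = 2520 · p^{8} = 2520 · 1/65536 = 315/8192.
Numerically: E[X] ≈ 0.0384521.

E[X] = 2520 · (1/4)^{8} = 315/8192 ≈ 0.0384521.


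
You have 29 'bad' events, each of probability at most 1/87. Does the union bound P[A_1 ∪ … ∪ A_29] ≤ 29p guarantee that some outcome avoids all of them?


Union bound: P[∪_{i=1}^{29} A_i] ≤ Σ_i P[A_i] ≤ 29·p = 29·(1/87) = 1/3.
Numerically: 1/3 ≈ 0.333333.
Is 1/3 < 1? YES.
Since P[∪ A_i] ≤ 1/3 < 1, the complement has P[∩ A_i^c] ≥ 1 − 1/3 = 2/3 > 0, so some outcome avoids every A_i.

29·p = 1/3 ≈ 0.333333; existence CERTIFIED by the union bound.


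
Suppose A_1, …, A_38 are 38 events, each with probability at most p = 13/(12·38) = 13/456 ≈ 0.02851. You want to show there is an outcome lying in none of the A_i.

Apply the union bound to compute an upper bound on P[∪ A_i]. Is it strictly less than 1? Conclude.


Union bound: P[∪_{i=1}^{38} A_i] ≤ Σ_i P[A_i] ≤ 38·p = 38·(13/456) = 13/12.
Numerically: 13/12 ≈ 1.08333.
Is 13/12 < 1? NO.
Since the bound 13/12 is ≥ 1, the union bound is uninformative here; it does NOT by itself certify existence.

38·p = 13/12 ≈ 1.08333; existence NOT certified by the union bound.


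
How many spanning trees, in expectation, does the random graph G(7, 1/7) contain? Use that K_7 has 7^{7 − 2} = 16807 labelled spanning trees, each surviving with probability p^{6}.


K_7 has 7^{7 − 2} = 16807 labelled spanning trees.
For each such spanning tree H, let X_H = 1 if all 6 edges of H are present in G. Then P[X_H = 1] = p^{6} = (1/7)^{6} = 1/117649.
Summing the indicators: E[X] = Σ_H E[X_H] = 16807 · p^{6} = 16807 · 1/117649 = 1/7.
Numerically: E[X] ≈ 0.1429.

E[X] = 16807 · (1/7)^{6} = 1/7 ≈ 0.1429.


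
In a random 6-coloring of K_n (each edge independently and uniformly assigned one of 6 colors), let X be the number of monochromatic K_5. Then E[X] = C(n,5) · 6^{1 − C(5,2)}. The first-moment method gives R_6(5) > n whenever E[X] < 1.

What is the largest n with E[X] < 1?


We need C(n, 5) · 6^{1 − 10} < 1, i.e. C(n, 5) < 6^{10 − 1} = 10077696.
Check values of n near the boundary:
  n = 65: C(65, 5) = 8259888; 8259888 < 10077696? YES
  n = 66: C(66, 5) = 8936928; 8936928 < 10077696? YES
  n = 67: C(67, 5) = 9657648; 9657648 < 10077696? YES
  n = 68: C(68, 5) = 10424128; 10424128 < 10077696? NO
The largest n with C(n, 5) < 10077696 is n = 67 (where E[X] = 67067/69984 ≈ 0.958319). Hence R_6(5) > 67, i.e. R_6(5) ≥ 68.

Largest n = 67; hence R_6(5) > 67.


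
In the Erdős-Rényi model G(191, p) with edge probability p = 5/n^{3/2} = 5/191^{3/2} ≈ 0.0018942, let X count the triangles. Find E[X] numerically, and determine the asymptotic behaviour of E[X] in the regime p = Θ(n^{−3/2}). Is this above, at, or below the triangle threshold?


Number of potential triangles: C(191, 3) = 1143135.
Each occurs with probability p³ ≈ (0.0018942)³ ≈ 6.7961016e-09.
By linearity: E[X] = C(191, 3)·p³ ≈ 1143135 · 6.7961016e-09 ≈ 0.00777.
Since α = 3/2 > 1, p = c/n^{3/2} = o(1/n) is below the triangle threshold p ~ 1/n. Asymptotically E[X] ~ (c³/6)·n^{3(1−α)} = (5³/6)·n^{-1.5} → 0, so by Markov's inequality G has no triangles w.h.p.

E[X] ≈ 0.00777; in regime p = Θ(1/n^{3/2}) E[X] tends to 0 (below the triangle threshold p ~ 1/n).


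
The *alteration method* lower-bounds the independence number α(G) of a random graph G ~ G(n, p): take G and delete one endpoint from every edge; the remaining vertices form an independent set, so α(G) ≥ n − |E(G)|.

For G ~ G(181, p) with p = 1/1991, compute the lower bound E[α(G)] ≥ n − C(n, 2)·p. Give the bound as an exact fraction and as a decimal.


E[|E(G)|] = C(181, 2)·p = 16290 · (1/1991) = 90/11.
E[α(G)] ≥ n − E[|E(G)|] = 181 − 90/11 = 1901/11.
Numerically: ≈ 172.8182.
(This is only a lower bound; the true E[α(G)] may be larger.)

E[α(G)] ≥ 1901/11 ≈ 172.8182.


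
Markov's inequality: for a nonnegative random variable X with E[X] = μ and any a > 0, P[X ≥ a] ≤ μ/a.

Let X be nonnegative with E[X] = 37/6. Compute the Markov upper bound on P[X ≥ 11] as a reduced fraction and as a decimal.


μ = E[X] = 37/6, a = 11.
Markov: P[X ≥ 11] ≤ μ/a = (37/6)/11 = 37/66.
Numerically: ≈ 0.560606.
(Since a = 11 > μ = 6.166667, the bound 37/66 is < 1 and informative.)

P[X ≥ 11] ≤ 37/66 ≈ 0.560606.


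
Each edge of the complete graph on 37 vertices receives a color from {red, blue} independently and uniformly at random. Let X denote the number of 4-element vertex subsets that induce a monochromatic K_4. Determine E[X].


Let X = Σ_S X_S over the C(37, 4) = 66045 subsets S of size 4, where X_S = 1 if the K_4 on S is monochromatic.
For a fixed S, the K_4 on S has C(4, 2) = 6 edges. P[all 6 edges red] = (1/2)^6, and likewise for blue, so P[monochromatic] = 2·(1/2)^6 = 2^{1 − 6} = 1/32.
By linearity of expectation: E[X] = C(37, 4) · 2^{1 − 6} = 66045 · 1/32 = 66045/32.
Numerically: E[X] ≈ 2063.906.

E[X] = C(37,4)·2^(1−C(4,2)) = 66045/32 ≈ 2063.906.


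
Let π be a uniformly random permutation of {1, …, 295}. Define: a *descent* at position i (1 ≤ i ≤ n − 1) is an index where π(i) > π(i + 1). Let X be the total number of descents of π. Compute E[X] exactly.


Write X = Σ X_I over i = 1, …, 294, with X_I the indicator of one descent.
There are 294 indicators.
For each fixed i, the pair (π(i), π(i+1)) is a uniformly random ordered pair of distinct values from {1, …, 295}; by symmetry P[π(i) > π(i+1)] = 1/2.
By linearity: E[X] = 294 · (1/2) = (295 − 1) · (1/2) = 147 ≈ 147.000.

E[X] = 147 = 147.000.


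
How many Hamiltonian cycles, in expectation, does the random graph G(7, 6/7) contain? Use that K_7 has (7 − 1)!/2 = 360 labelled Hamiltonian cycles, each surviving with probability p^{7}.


K_7 has (7 − 1)!/2 = 360 labelled Hamiltonian cycles.
For each such Hamiltonian cycle H, let X_H = 1 if all 7 edges of H are present in G. Then P[X_H = 1] = p^{7} = (6/7)^{7} = 279936/823543.
By linearity of expectation: E[X] = Σ_H E[X_H] = 360 · p^{7} = 360 · 279936/823543 = 100776960/823543.
Numerically: E[X] ≈ 122.37.

E[X] = 360 · (6/7)^{7} = 100776960/823543 ≈ 122.37.


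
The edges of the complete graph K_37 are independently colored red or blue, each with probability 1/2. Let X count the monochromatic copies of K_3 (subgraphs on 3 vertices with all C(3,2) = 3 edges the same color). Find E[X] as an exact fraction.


Let X = Σ_S X_S over the C(37, 3) = 7770 subsets S of size 3, where X_S = 1 if the K_3 on S is monochromatic.
For a fixed S, the K_3 on S has C(3, 2) = 3 edges. P[all 3 edges red] = (1/2)^3, and likewise for blue, so P[monochromatic] = 2·(1/2)^3 = 2^{1 − 3} = 1/4.
By linearity: E[X] = C(37, 3) · 2^{1 − 3} = 7770 · 1/4 = 3885/2.
Numerically: E[X] ≈ 1942.5000.

E[X] = C(37,3)·2^(1−C(3,2)) = 3885/2 ≈ 1942.5000.


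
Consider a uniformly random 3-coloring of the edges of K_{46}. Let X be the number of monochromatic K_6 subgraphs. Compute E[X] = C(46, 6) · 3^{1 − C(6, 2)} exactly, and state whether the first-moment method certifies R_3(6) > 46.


E[X] = C(46, 6) · 3^{1 − 15} = 9366819 · 3^{−14} = 9366819/4782969.
As a reduced fraction: E[X] = 3122273/1594323 ≈ 1.958.
Is E[X] < 1? NO.
Since E[X] ≥ 1, the first-moment bound is inconclusive at n = 46; it does NOT by itself certify R_3(6) > 46.

E[X] = 3122273/1594323 ≈ 1.958; E[X] ≥ 1; first-moment method inconclusive here.


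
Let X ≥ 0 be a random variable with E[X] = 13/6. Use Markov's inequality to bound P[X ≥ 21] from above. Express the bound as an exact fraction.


μ = E[X] = 13/6, a = 21.
Markov: P[X ≥ 21] ≤ μ/a = (13/6)/21 = 13/126.
Numerically: ≈ 0.1032.
(Since a = 21 > μ = 2.1667, the bound 13/126 is < 1 and informative.)

P[X ≥ 21] ≤ 13/126 ≈ 0.1032.


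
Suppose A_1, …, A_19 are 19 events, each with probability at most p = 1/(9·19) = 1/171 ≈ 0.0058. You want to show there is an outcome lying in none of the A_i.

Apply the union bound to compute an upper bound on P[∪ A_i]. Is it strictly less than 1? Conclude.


Union bound: P[∪_{i=1}^{19} A_i] ≤ Σ_i P[A_i] ≤ 19·p = 19·(1/171) = 1/9.
Numerically: 1/9 ≈ 0.1111.
Is 1/9 < 1? YES.
Since P[∪ A_i] ≤ 1/9 < 1, the complement has P[∩ A_i^c] ≥ 1 − 1/9 = 8/9 > 0, so some outcome avoids every A_i.

19·p = 1/9 ≈ 0.1111; existence CERTIFIED by the union bound.


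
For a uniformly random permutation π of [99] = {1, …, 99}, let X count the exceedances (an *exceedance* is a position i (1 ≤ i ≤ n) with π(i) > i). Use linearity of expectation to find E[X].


Write X = Σ_{i=1}^{99} X_i, where X_i = 1_{π(i) > i}.
For each fixed i, π(i) is uniform over {1, …, 99} (marginal of a uniform permutation), so P[π(i) > i] = (n − i)/n. Summing: Σ_{i=1}^{99} (n − i)/n = (0 + 1 + … + 98)/99 = 99(99 − 1)/(2·99) = (99 − 1)/2.
Hence E[X] = Σ_{i=1}^{99} (99 − i)/99 = 49 ≈ 49.000000.

E[X] = 49 = 49.000000.


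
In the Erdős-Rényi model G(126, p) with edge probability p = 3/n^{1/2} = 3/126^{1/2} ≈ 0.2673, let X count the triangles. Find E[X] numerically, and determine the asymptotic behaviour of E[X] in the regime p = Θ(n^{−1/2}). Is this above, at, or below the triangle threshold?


Number of potential triangles: C(126, 3) = 325500.
Each occurs with probability p³ ≈ (0.2673)³ ≈ 1.909009e-02.
By linearity: E[X] = C(126, 3)·p³ ≈ 325500 · 1.909009e-02 ≈ 6213.8239.
Since α = 1/2 < 1, p = c/n^{1/2} ≫ 1/n is above the triangle threshold p ~ 1/n. Asymptotically E[X] ~ (c³/6)·n^{3(1−α)} = (3³/6)·n^{1.5} → ∞; triangles are abundant w.h.p.

E[X] ≈ 6213.8239; in regime p = Θ(1/n^{1/2}) E[X] diverges (above the triangle threshold p ~ 1/n).


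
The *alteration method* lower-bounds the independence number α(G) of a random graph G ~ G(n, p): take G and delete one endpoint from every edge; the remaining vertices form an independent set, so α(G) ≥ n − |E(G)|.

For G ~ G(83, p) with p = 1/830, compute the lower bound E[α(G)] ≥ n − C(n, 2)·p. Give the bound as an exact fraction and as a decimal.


E[|E(G)|] = C(83, 2)·p = 3403 · (1/830) = 41/10.
E[α(G)] ≥ n − E[|E(G)|] = 83 − 41/10 = 789/10.
Numerically: ≈ 78.90000.
(This is only a lower bound; the true E[α(G)] may be larger.)

E[α(G)] ≥ 789/10 ≈ 78.90000.


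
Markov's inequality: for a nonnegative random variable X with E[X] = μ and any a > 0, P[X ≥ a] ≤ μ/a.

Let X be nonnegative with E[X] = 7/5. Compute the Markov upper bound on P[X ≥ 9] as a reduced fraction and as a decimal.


μ = E[X] = 7/5, a = 9.
Markov: P[X ≥ 9] ≤ μ/a = (7/5)/9 = 7/45.
Numerically: ≈ 0.15556.
(Since a = 9 > μ = 1.40000, the bound 7/45 is < 1 and informative.)

P[X ≥ 9] ≤ 7/45 ≈ 0.15556.


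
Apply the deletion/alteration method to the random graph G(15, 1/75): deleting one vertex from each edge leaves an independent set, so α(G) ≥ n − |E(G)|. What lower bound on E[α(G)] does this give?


E[|E(G)|] = C(15, 2)·p = 105 · (1/75) = 7/5.
E[α(G)] ≥ n − E[|E(G)|] = 15 − 7/5 = 68/5.
Numerically: ≈ 13.600000.
(This is only a lower bound; the true E[α(G)] may be larger.)

E[α(G)] ≥ 68/5 ≈ 13.600000.


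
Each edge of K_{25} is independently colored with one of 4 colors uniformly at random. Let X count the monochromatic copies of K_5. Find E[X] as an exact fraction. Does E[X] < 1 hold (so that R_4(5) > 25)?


E[X] = C(25, 5) · 4^{1 − 10} = 53130 · 4^{−9} = 53130/262144.
As a reduced fraction: E[X] = 26565/131072 ≈ 0.202675.
Is E[X] < 1? YES.
Since E[X] < 1, there exists a 4-coloring of K_{25} with no monochromatic K_5; hence R_4(5) > 25.

E[X] = 26565/131072 ≈ 0.202675; E[X] < 1, so R_4(5) > 25.


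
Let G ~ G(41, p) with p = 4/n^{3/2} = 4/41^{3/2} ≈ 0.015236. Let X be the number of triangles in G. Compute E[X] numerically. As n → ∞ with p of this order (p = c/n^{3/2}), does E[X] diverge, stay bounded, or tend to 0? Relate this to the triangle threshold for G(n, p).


Number of potential triangles: C(41, 3) = 10660.
Each occurs with probability p³ ≈ (0.015236)³ ≈ 3.5371430e-06.
By linearity: E[X] = C(41, 3)·p³ ≈ 10660 · 3.5371430e-06 ≈ 0.03771.
Since α = 3/2 > 1, p = c/n^{3/2} = o(1/n) is below the triangle threshold p ~ 1/n. Asymptotically E[X] ~ (c³/6)·n^{3(1−α)} = (4³/6)·n^{-1.5} → 0, so by Markov's inequality G has no triangles w.h.p.

E[X] ≈ 0.03771; in regime p = Θ(1/n^{3/2}) E[X] tends to 0 (below the triangle threshold p ~ 1/n).


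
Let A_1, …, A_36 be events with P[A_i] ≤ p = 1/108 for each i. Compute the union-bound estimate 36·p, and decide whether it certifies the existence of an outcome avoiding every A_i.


Union bound: P[∪_{i=1}^{36} A_i] ≤ Σ_i P[A_i] ≤ 36·p = 36·(1/108) = 1/3.
Numerically: 1/3 ≈ 0.33333.
Is 1/3 < 1? YES.
Since P[∪ A_i] ≤ 1/3 < 1, the complement has P[∩ A_i^c] ≥ 1 − 1/3 = 2/3 > 0, so some outcome avoids every A_i.

36·p = 1/3 ≈ 0.33333; existence CERTIFIED by the union bound.
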